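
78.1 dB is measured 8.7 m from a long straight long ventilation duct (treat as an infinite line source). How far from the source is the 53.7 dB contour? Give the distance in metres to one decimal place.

Line-source spreading drops the level by 10·log₁₀(r₂/r₁); inverting, r₂/r₁ = 10^(ΔL/10).
r₂ = 8.7·10^((78.1−53.7)/10) = 8.7·10^(24.4/10) = 2396.18 m.

2396.2 m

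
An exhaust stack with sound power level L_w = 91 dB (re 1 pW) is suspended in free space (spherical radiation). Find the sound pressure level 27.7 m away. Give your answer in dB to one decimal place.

51.2 dB

The power spreads over a sphere of area 4π·r², so L_p = L_w − 10·log₁₀(4π·r²).
4π·r² = 9642 m², 10·log₁₀ of that is 39.842 dB.
L_p = 91 − 39.842 = 51.16 dB.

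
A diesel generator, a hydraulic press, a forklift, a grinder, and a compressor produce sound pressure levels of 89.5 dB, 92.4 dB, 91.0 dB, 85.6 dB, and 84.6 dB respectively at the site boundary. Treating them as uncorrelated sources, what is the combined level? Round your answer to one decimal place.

Incoherent sources combine by intensity addition: L_total = 10·log₁₀(Σ 10^(L_i/10)).
Σ 10^(L/10) = 10^(89.5/10) + 10^(92.4/10) + 10^(91.0/10) + 10^(85.6/10) + 10^(84.6/10) = 4.539e+09.
L_total = 10·log₁₀(4.539e+09) = 96.57 dB.

96.6 dB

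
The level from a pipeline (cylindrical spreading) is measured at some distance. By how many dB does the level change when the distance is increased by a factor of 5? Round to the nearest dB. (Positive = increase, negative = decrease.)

-7 dB

A line source loses 3 dB per doubling of distance; generally ΔL = −10·log₁₀(r₂/r₁).
ΔL = −10·log₁₀(5) = -6.99 dB.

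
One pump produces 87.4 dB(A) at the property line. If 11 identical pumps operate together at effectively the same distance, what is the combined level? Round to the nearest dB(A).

98 dB(A)

L_total = L₁ + 10·log₁₀ N for N identical incoherent sources.
L_total = 87.4 + 10·log₁₀(11) = 87.4 + 10.414 = 97.81 dB(A).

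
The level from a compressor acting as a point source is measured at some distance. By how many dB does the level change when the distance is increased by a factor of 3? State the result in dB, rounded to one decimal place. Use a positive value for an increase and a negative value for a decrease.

Point-source spreading: ΔL = −20·log₁₀(r₂/r₁).
ΔL = −20·log₁₀(3) = -9.54 dB.

-9.5 dB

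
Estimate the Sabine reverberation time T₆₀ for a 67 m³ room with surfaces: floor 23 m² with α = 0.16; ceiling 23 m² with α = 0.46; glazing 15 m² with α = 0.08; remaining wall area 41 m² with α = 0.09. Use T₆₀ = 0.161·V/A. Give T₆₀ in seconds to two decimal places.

Summing Sᵢαᵢ: 23·0.16 + 23·0.46 + 15·0.08 + 41·0.09 = 19.15 m².
T₆₀ = 0.161 × 67 / 19.15 = 0.563 s.

0.56 s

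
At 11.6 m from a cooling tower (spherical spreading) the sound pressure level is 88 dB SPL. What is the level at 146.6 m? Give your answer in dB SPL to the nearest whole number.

66 dB SPL

For a point source, L₂ = L₁ − 20·log₁₀(r₂/r₁).
L₂ = 88 − 20·log₁₀(146.6/11.6) = 88 − 22.034 = 65.97 dB SPL.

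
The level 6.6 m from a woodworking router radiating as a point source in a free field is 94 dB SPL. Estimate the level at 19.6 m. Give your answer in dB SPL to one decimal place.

Point-source attenuation: ΔL = 20·log₁₀(r₂/r₁) = 20·log₁₀(19.6/6.6) = 9.454 dB.
L₂ = 94 − 20·log₁₀(19.6/6.6) = 94 − 9.454 = 84.55 dB SPL.

84.5 dB SPL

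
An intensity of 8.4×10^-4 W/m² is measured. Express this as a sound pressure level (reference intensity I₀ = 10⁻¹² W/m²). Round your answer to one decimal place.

Dividing by I₀ shifts the exponent by 12: I/I₀ = 8.4×10^8.
L = 10·(0.9243 + 8) = 89.24 dB.

89.2 dB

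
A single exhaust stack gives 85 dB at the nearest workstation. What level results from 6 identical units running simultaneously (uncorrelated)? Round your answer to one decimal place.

With 6 equal, uncorrelated contributions the intensity is 6× that of one unit, giving a rise of 10·log₁₀ 6.
L_total = 85 + 10·log₁₀(6) = 85 + 7.782 = 92.78 dB.

92.8 dB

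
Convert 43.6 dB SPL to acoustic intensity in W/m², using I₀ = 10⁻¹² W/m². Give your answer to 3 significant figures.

2.29e-08 W/m²

I/I₀ = 10^(43.6/10) = 2.291e+04, so I = 2.291e+04 × 10⁻¹² W/m².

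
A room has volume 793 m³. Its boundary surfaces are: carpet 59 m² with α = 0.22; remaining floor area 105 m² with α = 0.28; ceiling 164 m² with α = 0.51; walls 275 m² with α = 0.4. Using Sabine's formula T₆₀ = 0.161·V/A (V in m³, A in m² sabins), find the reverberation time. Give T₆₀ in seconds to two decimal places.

Total absorption A = 59·0.22 + 105·0.28 + 164·0.51 + 275·0.4 = 236.02 m² sabins.
T₆₀ = 0.161·V/A = 0.161·793/236.02 = 0.541 s.

0.54 s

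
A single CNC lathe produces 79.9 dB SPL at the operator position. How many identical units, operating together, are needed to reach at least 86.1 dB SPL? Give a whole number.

5

The shortfall is 86.1 − 79.9 = 6.2 dB, and N units add 10·log₁₀ N, so need 10·log₁₀ N ≥ 6.2.
N ≥ 10^(6.2/10) = 4.169, so N = 5.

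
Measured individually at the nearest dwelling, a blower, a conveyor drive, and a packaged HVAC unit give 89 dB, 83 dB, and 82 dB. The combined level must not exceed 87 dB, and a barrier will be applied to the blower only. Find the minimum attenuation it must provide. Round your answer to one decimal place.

Everything except the blower sums to 10^(83/10) + 10^(82/10) = 3.580e+08 in linear terms, 85.54 dB.
To meet 87 dB overall, the treated blower may contribute at most 10^(87/10) − 3.580e+08 = 1.432e+08, i.e. 81.56 dB.
Required insertion loss = 89 − 81.56 = 7.44 dB.

7.4 dB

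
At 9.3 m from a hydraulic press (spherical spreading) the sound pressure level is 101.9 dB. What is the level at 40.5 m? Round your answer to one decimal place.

Spherical spreading from a point source gives a 20·log₁₀(r₂/r₁) drop.
L₂ = 101.9 − 20·log₁₀(40.5/9.3) = 101.9 − 12.779 = 89.12 dB.

89.1 dB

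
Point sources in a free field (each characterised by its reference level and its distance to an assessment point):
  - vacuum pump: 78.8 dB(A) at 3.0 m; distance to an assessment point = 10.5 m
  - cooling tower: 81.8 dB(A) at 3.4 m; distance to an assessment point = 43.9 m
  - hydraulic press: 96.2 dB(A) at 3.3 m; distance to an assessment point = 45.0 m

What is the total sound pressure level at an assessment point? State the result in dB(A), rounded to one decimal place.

74.7 dB(A)

Propagate each source to the receiver with L = L_ref − 20·log₁₀(r/r_ref), then add intensities.
vacuum pump: 78.8 − 20·log₁₀(10.5/3.0) = 78.8 − 10.88 = 67.92 dB(A).
cooling tower: 81.8 − 20·log₁₀(43.9/3.4) = 81.8 − 22.22 = 59.58 dB(A).
hydraulic press: 96.2 − 20·log₁₀(45.0/3.3) = 96.2 − 22.69 = 73.51 dB(A).
Σ 10^(L/10) = 2.952e+07 → L_total = 10·log₁₀(2.952e+07) = 74.70 dB(A).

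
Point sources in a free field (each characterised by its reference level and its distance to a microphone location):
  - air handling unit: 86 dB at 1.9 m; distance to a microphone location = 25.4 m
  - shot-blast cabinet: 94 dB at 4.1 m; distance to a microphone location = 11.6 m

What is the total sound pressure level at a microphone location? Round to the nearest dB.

Propagate each source to the receiver with L = L_ref − 20·log₁₀(r/r_ref), then add intensities.
air handling unit: 86 − 20·log₁₀(25.4/1.9) = 86 − 22.52 = 63.48 dB.
shot-blast cabinet: 94 − 20·log₁₀(11.6/4.1) = 94 − 9.03 = 84.97 dB.
Σ 10^(L/10) = 3.160e+08 → L_total = 10·log₁₀(3.160e+08) = 85.00 dB.

85 dB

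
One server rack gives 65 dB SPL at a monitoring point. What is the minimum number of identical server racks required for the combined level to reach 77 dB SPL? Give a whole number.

16

The shortfall is 77 − 65 = 12.0 dB, and N units add 10·log₁₀ N, so need 10·log₁₀ N ≥ 12.0.
N ≥ 10^(12.0/10) = 15.849, so N = 16.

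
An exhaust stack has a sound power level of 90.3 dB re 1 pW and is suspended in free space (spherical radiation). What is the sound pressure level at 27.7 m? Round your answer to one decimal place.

L_p = L_w − 10·log₁₀(4π·r²) with r = 27.7 m.
4π·r² = 9642 m², 10·log₁₀ of that is 39.842 dB.
L_p = 90.3 − 39.842 = 50.46 dB.

50.5 dB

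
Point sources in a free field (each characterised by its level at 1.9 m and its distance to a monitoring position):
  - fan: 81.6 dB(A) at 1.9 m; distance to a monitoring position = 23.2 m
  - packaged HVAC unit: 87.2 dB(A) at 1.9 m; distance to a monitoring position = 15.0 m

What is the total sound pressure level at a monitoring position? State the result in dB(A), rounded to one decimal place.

Apply inverse-square spreading to bring every level to the receiver, then sum 10^(L/10).
fan: 81.6 − 20·log₁₀(23.2/1.9) = 81.6 − 21.73 = 59.87 dB(A).
packaged HVAC unit: 87.2 − 20·log₁₀(15.0/1.9) = 87.2 − 17.95 = 69.25 dB(A).
Σ 10^(L/10) = 9.390e+06 → L_total = 10·log₁₀(9.390e+06) = 69.73 dB(A).

69.7 dB(A)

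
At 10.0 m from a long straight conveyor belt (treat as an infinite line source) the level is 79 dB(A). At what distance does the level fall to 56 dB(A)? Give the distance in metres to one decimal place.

1995.3 m

Line-source spreading drops the level by 10·log₁₀(r₂/r₁); inverting, r₂/r₁ = 10^(ΔL/10).
r₂ = 10.0·10^((79−56)/10) = 10.0·10^(23.0/10) = 1995.26 m.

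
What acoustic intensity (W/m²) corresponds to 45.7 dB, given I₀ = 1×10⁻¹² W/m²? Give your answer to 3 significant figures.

I/I₀ = 10^(45.7/10) = 3.715e+04, so I = 3.715e+04 × 10⁻¹² W/m².

3.72e-08 W/m²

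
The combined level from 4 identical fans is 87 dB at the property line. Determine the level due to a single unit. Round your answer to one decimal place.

81.0 dB

Dividing the total intensity by 4 lowers the level by 10·log₁₀ 4 = 6.021 dB: L₁ = 87 − 6.021.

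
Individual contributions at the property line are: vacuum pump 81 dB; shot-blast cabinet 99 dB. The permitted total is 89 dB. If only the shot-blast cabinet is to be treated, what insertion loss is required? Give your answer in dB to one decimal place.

10.7 dB

The untreated sources together contribute 10^(81/10) = 1.259e+08, i.e. 81.00 dB.
To meet 89 dB overall, the treated shot-blast cabinet may contribute at most 10^(89/10) − 1.259e+08 = 6.684e+08, i.e. 88.25 dB.
So the shot-blast cabinet must be reduced from 99 to 88.25 dB: IL = 10.75 dB.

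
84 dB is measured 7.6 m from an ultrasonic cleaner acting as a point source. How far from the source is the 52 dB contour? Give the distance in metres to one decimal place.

The 32.0 dB drop corresponds to a distance ratio of 10^(32.0/20) for a point source.
r₂ = 7.6·10^((84−52)/20) = 7.6·10^(32.0/20) = 302.56 m.

302.6 m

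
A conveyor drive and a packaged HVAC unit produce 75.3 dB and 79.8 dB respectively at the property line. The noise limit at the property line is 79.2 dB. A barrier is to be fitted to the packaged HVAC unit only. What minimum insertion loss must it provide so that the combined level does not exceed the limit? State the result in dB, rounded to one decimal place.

The untreated sources together contribute 10^(75.3/10) = 3.388e+07, i.e. 75.30 dB.
To meet 79.2 dB overall, the treated packaged HVAC unit may contribute at most 10^(79.2/10) − 3.388e+07 = 4.929e+07, i.e. 76.93 dB.
Required insertion loss = 79.8 − 76.93 = 2.87 dB.

2.9 dB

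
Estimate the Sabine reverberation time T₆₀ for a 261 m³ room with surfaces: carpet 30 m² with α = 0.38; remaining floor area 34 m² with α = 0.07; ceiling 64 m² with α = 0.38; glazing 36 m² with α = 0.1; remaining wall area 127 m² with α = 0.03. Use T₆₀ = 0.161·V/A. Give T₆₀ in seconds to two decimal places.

0.92 s

A = Σ Sᵢαᵢ = 30·0.38 + 34·0.07 + 64·0.38 + 36·0.1 + 127·0.03 = 45.51 m².
T₆₀ = 0.161·V/A = 0.161·261/45.51 = 0.923 s.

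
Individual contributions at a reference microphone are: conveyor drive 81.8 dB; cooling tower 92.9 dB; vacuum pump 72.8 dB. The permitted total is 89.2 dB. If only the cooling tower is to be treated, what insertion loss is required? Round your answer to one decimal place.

The untreated sources together contribute 10^(81.8/10) + 10^(72.8/10) = 1.704e+08, i.e. 82.31 dB.
To meet 89.2 dB overall, the treated cooling tower may contribute at most 10^(89.2/10) − 1.704e+08 = 6.614e+08, i.e. 88.20 dB.
Required insertion loss = 92.9 − 88.20 = 4.70 dB.

4.7 dB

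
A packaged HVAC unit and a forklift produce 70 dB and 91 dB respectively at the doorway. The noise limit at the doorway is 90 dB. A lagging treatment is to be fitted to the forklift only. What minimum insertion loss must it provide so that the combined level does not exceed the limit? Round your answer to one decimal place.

Fixed contribution from the other source: Σ 10^(L/10) = 10^(70/10) = 1.000e+07 (70.00 dB).
The limit corresponds to 10^(90/10) = 1.000e+09; subtracting the fixed part leaves 9.900e+08 for the forklift, i.e. 89.96 dB.
So the forklift must be reduced from 91 to 89.96 dB: IL = 1.04 dB.

1.0 dB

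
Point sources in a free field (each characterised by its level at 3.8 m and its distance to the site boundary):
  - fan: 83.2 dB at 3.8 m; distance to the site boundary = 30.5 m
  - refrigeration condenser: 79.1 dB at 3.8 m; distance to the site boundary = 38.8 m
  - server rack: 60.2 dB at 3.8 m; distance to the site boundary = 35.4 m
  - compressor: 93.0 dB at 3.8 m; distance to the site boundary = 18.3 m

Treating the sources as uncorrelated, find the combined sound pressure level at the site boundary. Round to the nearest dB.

80 dB

Apply inverse-square spreading to bring every level to the receiver, then sum 10^(L/10).
fan: 83.2 − 20·log₁₀(30.5/3.8) = 83.2 − 18.09 = 65.11 dB.
refrigeration condenser: 79.1 − 20·log₁₀(38.8/3.8) = 79.1 − 20.18 = 58.92 dB.
server rack: 60.2 − 20·log₁₀(35.4/3.8) = 60.2 − 19.38 = 40.82 dB.
compressor: 93.0 − 20·log₁₀(18.3/3.8) = 93.0 − 13.65 = 79.35 dB.
Σ 10^(L/10) = 9.007e+07 → L_total = 10·log₁₀(9.007e+07) = 79.55 dB.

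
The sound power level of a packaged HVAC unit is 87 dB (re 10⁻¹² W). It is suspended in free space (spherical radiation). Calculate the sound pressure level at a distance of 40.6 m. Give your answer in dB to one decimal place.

43.8 dB

Free-field spherical radiation: L_p = L_w − 10·log₁₀(4π·r²), r = 40.6 m.
4π·r² = 2.071e+04 m², 10·log₁₀ of that is 43.163 dB.
L_p = 87 − 43.163 = 43.84 dB.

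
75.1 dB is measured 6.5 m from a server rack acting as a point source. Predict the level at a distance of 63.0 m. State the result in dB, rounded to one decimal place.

For a point source, L₂ = L₁ − 20·log₁₀(r₂/r₁).
L₂ = 75.1 − 20·log₁₀(63.0/6.5) = 75.1 − 19.729 = 55.37 dB.

55.4 dB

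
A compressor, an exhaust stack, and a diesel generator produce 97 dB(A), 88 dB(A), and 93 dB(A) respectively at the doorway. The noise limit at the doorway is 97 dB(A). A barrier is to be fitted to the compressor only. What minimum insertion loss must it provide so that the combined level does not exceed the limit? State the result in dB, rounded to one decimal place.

3.2 dB

The untreated sources together contribute 10^(88/10) + 10^(93/10) = 2.626e+09, i.e. 94.19 dB(A).
To meet 97 dB(A) overall, the treated compressor may contribute at most 10^(97/10) − 2.626e+09 = 2.386e+09, i.e. 93.78 dB(A).
Required insertion loss = 97 − 93.78 = 3.22 dB.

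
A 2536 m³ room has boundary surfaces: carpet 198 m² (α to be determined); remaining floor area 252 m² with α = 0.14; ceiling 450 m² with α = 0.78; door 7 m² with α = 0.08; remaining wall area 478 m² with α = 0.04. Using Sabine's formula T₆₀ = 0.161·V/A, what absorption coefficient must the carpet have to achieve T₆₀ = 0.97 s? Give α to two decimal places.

0.08

A = 0.161·V/T₆₀ = 0.161·2536/0.97 = 420.92 m² sabins.
Absorption from the other surfaces = 252·0.14 + 450·0.78 + 7·0.08 + 478·0.04 = 405.96 m², so the carpet must supply 14.96 m² over 198 m².
α = 14.96/198 = 0.076.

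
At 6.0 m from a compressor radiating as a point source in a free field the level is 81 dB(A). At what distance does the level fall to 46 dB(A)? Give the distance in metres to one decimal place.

337.4 m

Point-source spreading drops the level by 20·log₁₀(r₂/r₁); inverting, r₂/r₁ = 10^(ΔL/20).
r₂ = 6.0·10^((81−46)/20) = 6.0·10^(35.0/20) = 337.40 m.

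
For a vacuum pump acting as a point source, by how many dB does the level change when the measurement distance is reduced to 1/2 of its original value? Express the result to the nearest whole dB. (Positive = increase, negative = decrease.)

+6 dB

With spherical spreading the level changes by −20·log₁₀(r₂/r₁).
ΔL = −20·log₁₀(0.5) = +6.02 dB.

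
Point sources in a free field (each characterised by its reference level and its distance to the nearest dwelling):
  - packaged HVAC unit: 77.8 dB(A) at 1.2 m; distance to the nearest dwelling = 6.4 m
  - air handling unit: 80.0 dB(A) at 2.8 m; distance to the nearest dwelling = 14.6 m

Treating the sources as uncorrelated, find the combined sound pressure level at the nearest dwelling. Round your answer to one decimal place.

First find each source's level at the receiver (point-source: −20·log₁₀(r/r_ref)), then combine on an intensity basis.
packaged HVAC unit: 77.8 − 20·log₁₀(6.4/1.2) = 77.8 − 14.54 = 63.26 dB(A).
air handling unit: 80.0 − 20·log₁₀(14.6/2.8) = 80.0 − 14.34 = 65.66 dB(A).
Σ 10^(L/10) = 5.796e+06 → L_total = 10·log₁₀(5.796e+06) = 67.63 dB(A).

67.6 dB(A)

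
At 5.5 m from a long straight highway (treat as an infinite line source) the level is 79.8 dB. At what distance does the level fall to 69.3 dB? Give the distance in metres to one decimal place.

61.7 m

Line-source spreading drops the level by 10·log₁₀(r₂/r₁); inverting, r₂/r₁ = 10^(ΔL/10).
r₂ = 5.5·10^((79.8−69.3)/10) = 5.5·10^(10.5/10) = 61.71 m.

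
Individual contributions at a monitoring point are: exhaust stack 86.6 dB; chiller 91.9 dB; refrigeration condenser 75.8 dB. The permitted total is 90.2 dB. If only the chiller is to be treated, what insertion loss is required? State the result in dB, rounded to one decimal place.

The untreated sources together contribute 10^(86.6/10) + 10^(75.8/10) = 4.951e+08, i.e. 86.95 dB.
To meet 90.2 dB overall, the treated chiller may contribute at most 10^(90.2/10) − 4.951e+08 = 5.520e+08, i.e. 87.42 dB.
Required insertion loss = 91.9 − 87.42 = 4.48 dB.

4.5 dB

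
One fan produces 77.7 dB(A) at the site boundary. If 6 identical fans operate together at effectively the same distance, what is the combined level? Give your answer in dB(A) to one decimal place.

N identical incoherent sources raise the level by 10·log₁₀ N.
L_total = 77.7 + 10·log₁₀(6) = 77.7 + 7.782 = 85.48 dB(A).

85.5 dB(A)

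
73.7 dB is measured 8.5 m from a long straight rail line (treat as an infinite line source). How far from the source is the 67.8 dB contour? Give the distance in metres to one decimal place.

The 5.9 dB drop corresponds to a distance ratio of 10^(5.9/10) for a line source.
r₂ = 8.5·10^((73.7−67.8)/10) = 8.5·10^(5.9/10) = 33.07 m.

33.1 m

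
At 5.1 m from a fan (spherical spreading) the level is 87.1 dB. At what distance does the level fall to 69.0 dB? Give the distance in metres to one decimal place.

For a point source L₁ − L₂ = 20·log₁₀(r₂/r₁), so r₂ = r₁·10^((L₁−L₂)/20).
r₂ = 5.1·10^((87.1−69.0)/20) = 5.1·10^(18.1/20) = 40.98 m.

41.0 m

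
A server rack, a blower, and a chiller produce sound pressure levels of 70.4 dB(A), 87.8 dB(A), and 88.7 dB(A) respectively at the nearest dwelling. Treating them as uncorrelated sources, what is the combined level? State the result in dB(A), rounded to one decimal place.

Incoherent sources combine by intensity addition: L_total = 10·log₁₀(Σ 10^(L_i/10)).
Σ 10^(L/10) = 10^(70.4/10) + 10^(87.8/10) + 10^(88.7/10) = 1.355e+09.
L_total = 10·log₁₀(1.355e+09) = 91.32 dB(A).

91.3 dB(A)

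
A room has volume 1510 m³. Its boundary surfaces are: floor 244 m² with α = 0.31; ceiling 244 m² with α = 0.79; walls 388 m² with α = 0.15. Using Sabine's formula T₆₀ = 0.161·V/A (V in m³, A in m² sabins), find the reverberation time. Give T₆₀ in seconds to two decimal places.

0.74 s

Total absorption A = 244·0.31 + 244·0.79 + 388·0.15 = 326.60 m² sabins.
T₆₀ = 0.161 × 1510 / 326.60 = 0.744 s.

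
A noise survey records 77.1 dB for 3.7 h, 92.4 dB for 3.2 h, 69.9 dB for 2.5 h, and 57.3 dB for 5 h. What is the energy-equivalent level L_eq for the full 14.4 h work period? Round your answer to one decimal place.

L_eq = 10·log₁₀[(1/T)·Σ tᵢ·10^(Lᵢ/10)] with T = 14.4 h.
Σ tᵢ·10^(Lᵢ/10) = 3.7·10^(77.1/10) + 3.2·10^(92.4/10) + 2.5·10^(69.9/10) + 5·10^(57.3/10) = 5.778e+09.
L_eq = 10·log₁₀(5.778e+09/14.4) = 86.03 dB.

86.0 dB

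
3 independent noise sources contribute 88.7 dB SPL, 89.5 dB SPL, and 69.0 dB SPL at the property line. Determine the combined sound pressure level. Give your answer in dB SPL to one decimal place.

92.1 dB SPL

Incoherent sources combine by intensity addition: L_total = 10·log₁₀(Σ 10^(L_i/10)).
Σ 10^(L/10) = 10^(88.7/10) + 10^(89.5/10) + 10^(69.0/10) = 1.641e+09.
L_total = 10·log₁₀(1.641e+09) = 92.15 dB SPL.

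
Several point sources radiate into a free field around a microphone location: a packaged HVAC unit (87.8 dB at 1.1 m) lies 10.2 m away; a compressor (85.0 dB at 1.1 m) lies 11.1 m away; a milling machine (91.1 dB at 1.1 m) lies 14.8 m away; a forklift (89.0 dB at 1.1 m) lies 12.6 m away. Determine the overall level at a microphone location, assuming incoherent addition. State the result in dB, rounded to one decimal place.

Apply inverse-square spreading to bring every level to the receiver, then sum 10^(L/10).
packaged HVAC unit: 87.8 − 20·log₁₀(10.2/1.1) = 87.8 − 19.34 = 68.46 dB.
compressor: 85.0 − 20·log₁₀(11.1/1.1) = 85.0 − 20.08 = 64.92 dB.
milling machine: 91.1 − 20·log₁₀(14.8/1.1) = 91.1 − 22.58 = 68.52 dB.
forklift: 89.0 − 20·log₁₀(12.6/1.1) = 89.0 − 21.18 = 67.82 dB.
Σ 10^(L/10) = 2.328e+07 → L_total = 10·log₁₀(2.328e+07) = 73.67 dB.

73.7 dB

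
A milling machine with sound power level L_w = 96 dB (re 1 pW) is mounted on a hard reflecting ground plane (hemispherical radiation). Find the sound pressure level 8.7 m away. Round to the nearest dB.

69 dB

The power spreads over a hemisphere of area 2π·r², so L_p = L_w − 10·log₁₀(2π·r²).
2π·r² = 475.6 m², 10·log₁₀ of that is 26.772 dB.
L_p = 96 − 26.772 = 69.23 dB.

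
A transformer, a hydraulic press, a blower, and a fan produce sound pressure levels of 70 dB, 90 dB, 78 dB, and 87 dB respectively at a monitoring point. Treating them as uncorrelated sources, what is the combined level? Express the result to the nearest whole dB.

For uncorrelated sources the intensities add, so convert each level to linear form, sum, and take 10·log₁₀ of the total.
Σ 10^(L/10) = 10^(70/10) + 10^(90/10) + 10^(78/10) + 10^(87/10) = 1.574e+09.
L_total = 10·log₁₀(1.574e+09) = 91.97 dB.

92 dB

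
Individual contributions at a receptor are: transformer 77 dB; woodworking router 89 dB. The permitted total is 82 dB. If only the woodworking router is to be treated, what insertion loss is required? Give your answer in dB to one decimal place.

Everything except the woodworking router sums to 10^(77/10) = 5.012e+07 in linear terms, 77.00 dB.
The limit corresponds to 10^(82/10) = 1.585e+08; subtracting the fixed part leaves 1.084e+08 for the woodworking router, i.e. 80.35 dB.
Required insertion loss = 89 − 80.35 = 8.65 dB.

8.7 dB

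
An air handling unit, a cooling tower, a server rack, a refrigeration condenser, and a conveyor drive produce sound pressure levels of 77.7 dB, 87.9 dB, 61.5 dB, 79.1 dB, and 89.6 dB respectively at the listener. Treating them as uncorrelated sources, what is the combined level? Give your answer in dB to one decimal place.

92.2 dB

For uncorrelated sources the intensities add, so convert each level to linear form, sum, and take 10·log₁₀ of the total.
Σ 10^(L/10) = 10^(77.7/10) + 10^(87.9/10) + 10^(61.5/10) + 10^(79.1/10) + 10^(89.6/10) = 1.670e+09.
L_total = 10·log₁₀(1.670e+09) = 92.23 dB.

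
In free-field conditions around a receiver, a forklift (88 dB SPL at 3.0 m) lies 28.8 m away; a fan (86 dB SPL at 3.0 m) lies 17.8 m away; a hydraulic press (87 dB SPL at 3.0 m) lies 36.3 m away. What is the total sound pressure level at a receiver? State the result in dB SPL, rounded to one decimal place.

73.3 dB SPL

First find each source's level at the receiver (point-source: −20·log₁₀(r/r_ref)), then combine on an intensity basis.
forklift: 88 − 20·log₁₀(28.8/3.0) = 88 − 19.65 = 68.35 dB SPL.
fan: 86 − 20·log₁₀(17.8/3.0) = 86 − 15.47 = 70.53 dB SPL.
hydraulic press: 87 − 20·log₁₀(36.3/3.0) = 87 − 21.66 = 65.34 dB SPL.
Σ 10^(L/10) = 2.158e+07 → L_total = 10·log₁₀(2.158e+07) = 73.34 dB SPL.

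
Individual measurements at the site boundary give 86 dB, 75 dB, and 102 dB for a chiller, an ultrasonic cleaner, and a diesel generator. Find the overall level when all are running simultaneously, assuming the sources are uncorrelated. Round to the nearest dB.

102 dB

For uncorrelated sources the intensities add, so convert each level to linear form, sum, and take 10·log₁₀ of the total.
Σ 10^(L/10) = 10^(86/10) + 10^(75/10) + 10^(102/10) = 1.628e+10.
L_total = 10·log₁₀(1.628e+10) = 102.12 dB.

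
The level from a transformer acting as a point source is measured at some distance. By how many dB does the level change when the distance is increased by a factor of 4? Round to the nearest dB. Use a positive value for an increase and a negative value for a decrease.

Point-source spreading: ΔL = −20·log₁₀(r₂/r₁).
ΔL = −20·log₁₀(4) = -12.04 dB.

-12 dB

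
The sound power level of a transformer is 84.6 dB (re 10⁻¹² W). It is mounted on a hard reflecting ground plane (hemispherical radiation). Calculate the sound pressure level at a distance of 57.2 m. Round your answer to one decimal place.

L_p = L_w − 10·log₁₀(2π·r²) with r = 57.2 m.
2π·r² = 2.056e+04 m², 10·log₁₀ of that is 43.130 dB.
L_p = 84.6 − 43.130 = 41.47 dB.

41.5 dB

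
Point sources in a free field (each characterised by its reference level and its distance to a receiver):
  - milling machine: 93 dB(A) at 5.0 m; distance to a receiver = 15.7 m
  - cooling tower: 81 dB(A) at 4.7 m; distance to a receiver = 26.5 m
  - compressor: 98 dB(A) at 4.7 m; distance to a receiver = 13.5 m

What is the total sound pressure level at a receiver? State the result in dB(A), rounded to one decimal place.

Apply inverse-square spreading to bring every level to the receiver, then sum 10^(L/10).
milling machine: 93 − 20·log₁₀(15.7/5.0) = 93 − 9.94 = 83.06 dB(A).
cooling tower: 81 − 20·log₁₀(26.5/4.7) = 81 − 15.02 = 65.98 dB(A).
compressor: 98 − 20·log₁₀(13.5/4.7) = 98 − 9.16 = 88.84 dB(A).
Σ 10^(L/10) = 9.711e+08 → L_total = 10·log₁₀(9.711e+08) = 89.87 dB(A).

89.9 dB(A)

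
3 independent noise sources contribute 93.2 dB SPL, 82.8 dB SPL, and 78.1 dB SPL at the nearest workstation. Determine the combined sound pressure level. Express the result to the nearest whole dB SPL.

Incoherent sources combine by intensity addition: L_total = 10·log₁₀(Σ 10^(L_i/10)).
Σ 10^(L/10) = 10^(93.2/10) + 10^(82.8/10) + 10^(78.1/10) = 2.344e+09.
L_total = 10·log₁₀(2.344e+09) = 93.70 dB SPL.

94 dB SPL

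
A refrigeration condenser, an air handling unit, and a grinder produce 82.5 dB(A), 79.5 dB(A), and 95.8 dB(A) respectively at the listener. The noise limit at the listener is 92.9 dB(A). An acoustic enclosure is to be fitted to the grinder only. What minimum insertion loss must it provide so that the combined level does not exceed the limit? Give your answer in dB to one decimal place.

The untreated sources together contribute 10^(82.5/10) + 10^(79.5/10) = 2.670e+08, i.e. 84.26 dB(A).
To meet 92.9 dB(A) overall, the treated grinder may contribute at most 10^(92.9/10) − 2.670e+08 = 1.683e+09, i.e. 92.26 dB(A).
Required insertion loss = 95.8 − 92.26 = 3.54 dB.

3.5 dB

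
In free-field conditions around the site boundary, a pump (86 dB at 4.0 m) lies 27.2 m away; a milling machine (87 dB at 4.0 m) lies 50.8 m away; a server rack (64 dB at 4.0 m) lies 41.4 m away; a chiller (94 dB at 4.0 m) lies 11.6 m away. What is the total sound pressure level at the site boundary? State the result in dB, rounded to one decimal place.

Propagate each source to the receiver with L = L_ref − 20·log₁₀(r/r_ref), then add intensities.
pump: 86 − 20·log₁₀(27.2/4.0) = 86 − 16.65 = 69.35 dB.
milling machine: 87 − 20·log₁₀(50.8/4.0) = 87 − 22.08 = 64.92 dB.
server rack: 64 − 20·log₁₀(41.4/4.0) = 64 − 20.30 = 43.70 dB.
chiller: 94 − 20·log₁₀(11.6/4.0) = 94 − 9.25 = 84.75 dB.
Σ 10^(L/10) = 3.104e+08 → L_total = 10·log₁₀(3.104e+08) = 84.92 dB.

84.9 dB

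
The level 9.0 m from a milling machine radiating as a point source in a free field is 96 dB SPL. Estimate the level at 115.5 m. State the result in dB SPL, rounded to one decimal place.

Spherical spreading from a point source gives a 20·log₁₀(r₂/r₁) drop.
L₂ = 96 − 20·log₁₀(115.5/9.0) = 96 − 22.167 = 73.83 dB SPL.

73.8 dB SPL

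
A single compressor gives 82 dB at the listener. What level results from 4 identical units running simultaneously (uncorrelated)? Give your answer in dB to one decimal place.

L_total = L₁ + 10·log₁₀ N for N identical incoherent sources.
L_total = 82 + 10·log₁₀(4) = 82 + 6.021 = 88.02 dB.

88.0 dB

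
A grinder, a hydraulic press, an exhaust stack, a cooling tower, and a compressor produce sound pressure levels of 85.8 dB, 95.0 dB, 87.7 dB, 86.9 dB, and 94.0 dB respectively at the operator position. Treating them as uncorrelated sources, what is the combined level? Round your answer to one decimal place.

Incoherent sources combine by intensity addition: L_total = 10·log₁₀(Σ 10^(L_i/10)).
Σ 10^(L/10) = 10^(85.8/10) + 10^(95.0/10) + 10^(87.7/10) + 10^(86.9/10) + 10^(94.0/10) = 7.133e+09.
L_total = 10·log₁₀(7.133e+09) = 98.53 dB.

98.5 dB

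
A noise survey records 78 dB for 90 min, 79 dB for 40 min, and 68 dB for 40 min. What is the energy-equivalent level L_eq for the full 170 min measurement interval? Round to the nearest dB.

L_eq = 10·log₁₀[(1/T)·Σ tᵢ·10^(Lᵢ/10)] with T = 170 min.
Σ tᵢ·10^(Lᵢ/10) = 90·10^(78/10) + 40·10^(79/10) + 40·10^(68/10) = 9.108e+09.
L_eq = 10·log₁₀(9.108e+09/170) = 77.29 dB.

77 dB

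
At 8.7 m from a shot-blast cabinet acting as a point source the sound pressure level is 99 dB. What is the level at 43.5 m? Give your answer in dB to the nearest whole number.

Point-source attenuation: ΔL = 20·log₁₀(r₂/r₁) = 20·log₁₀(43.5/8.7) = 13.979 dB.
L₂ = 99 − 20·log₁₀(43.5/8.7) = 99 − 13.979 = 85.02 dB.

85 dB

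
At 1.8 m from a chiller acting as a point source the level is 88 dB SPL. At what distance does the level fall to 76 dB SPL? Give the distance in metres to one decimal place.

The 12.0 dB drop corresponds to a distance ratio of 10^(12.0/20) for a point source.
r₂ = 1.8·10^((88−76)/20) = 1.8·10^(12.0/20) = 7.17 m.

7.2 m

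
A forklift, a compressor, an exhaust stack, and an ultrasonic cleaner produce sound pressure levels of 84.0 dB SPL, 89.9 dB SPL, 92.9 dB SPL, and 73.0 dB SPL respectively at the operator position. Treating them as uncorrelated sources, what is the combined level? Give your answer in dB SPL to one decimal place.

Incoherent sources combine by intensity addition: L_total = 10·log₁₀(Σ 10^(L_i/10)).
Σ 10^(L/10) = 10^(84.0/10) + 10^(89.9/10) + 10^(92.9/10) + 10^(73.0/10) = 3.198e+09.
L_total = 10·log₁₀(3.198e+09) = 95.05 dB SPL.

95.0 dB SPL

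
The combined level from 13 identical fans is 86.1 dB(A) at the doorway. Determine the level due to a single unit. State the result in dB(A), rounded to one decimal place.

Dividing the total intensity by 13 lowers the level by 10·log₁₀ 13 = 11.139 dB: L₁ = 86.1 − 11.139.

75.0 dB(A)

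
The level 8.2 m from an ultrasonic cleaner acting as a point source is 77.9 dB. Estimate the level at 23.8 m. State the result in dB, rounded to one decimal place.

68.6 dB

For a point source, L₂ = L₁ − 20·log₁₀(r₂/r₁).
L₂ = 77.9 − 20·log₁₀(23.8/8.2) = 77.9 − 9.255 = 68.64 dB.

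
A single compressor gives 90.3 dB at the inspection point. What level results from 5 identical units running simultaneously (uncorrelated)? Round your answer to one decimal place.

97.3 dB

L_total = L₁ + 10·log₁₀ N for N identical incoherent sources.
L_total = 90.3 + 10·log₁₀(5) = 90.3 + 6.990 = 97.29 dB.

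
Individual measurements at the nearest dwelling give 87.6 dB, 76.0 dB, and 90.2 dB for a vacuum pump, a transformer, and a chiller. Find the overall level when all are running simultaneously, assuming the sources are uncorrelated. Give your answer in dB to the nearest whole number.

92 dB

For uncorrelated sources the intensities add, so convert each level to linear form, sum, and take 10·log₁₀ of the total.
Σ 10^(L/10) = 10^(87.6/10) + 10^(76.0/10) + 10^(90.2/10) = 1.662e+09.
L_total = 10·log₁₀(1.662e+09) = 92.21 dB.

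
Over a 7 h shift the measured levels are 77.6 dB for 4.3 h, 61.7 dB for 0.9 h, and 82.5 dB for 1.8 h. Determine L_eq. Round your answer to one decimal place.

79.1 dB

The energy average is taken in the linear domain: L_eq = 10·log₁₀[(Σ tᵢ·10^(Lᵢ/10))/T], T = 7 h.
Σ tᵢ·10^(Lᵢ/10) = 4.3·10^(77.6/10) + 0.9·10^(61.7/10) + 1.8·10^(82.5/10) = 5.689e+08.
L_eq = 10·log₁₀(5.689e+08/7) = 79.10 dB.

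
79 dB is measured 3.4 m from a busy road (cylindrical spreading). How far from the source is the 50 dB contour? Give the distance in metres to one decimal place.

2700.7 m

Line-source spreading drops the level by 10·log₁₀(r₂/r₁); inverting, r₂/r₁ = 10^(ΔL/10).
r₂ = 3.4·10^((79−50)/10) = 3.4·10^(29.0/10) = 2700.72 m.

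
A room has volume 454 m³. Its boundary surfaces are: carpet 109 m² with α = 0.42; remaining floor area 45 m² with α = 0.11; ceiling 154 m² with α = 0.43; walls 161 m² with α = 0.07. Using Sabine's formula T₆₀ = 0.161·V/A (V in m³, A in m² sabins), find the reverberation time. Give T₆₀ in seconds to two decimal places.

Total absorption A = 109·0.42 + 45·0.11 + 154·0.43 + 161·0.07 = 128.22 m² sabins.
T₆₀ = 0.161·V/A = 0.161·454/128.22 = 0.570 s.

0.57 s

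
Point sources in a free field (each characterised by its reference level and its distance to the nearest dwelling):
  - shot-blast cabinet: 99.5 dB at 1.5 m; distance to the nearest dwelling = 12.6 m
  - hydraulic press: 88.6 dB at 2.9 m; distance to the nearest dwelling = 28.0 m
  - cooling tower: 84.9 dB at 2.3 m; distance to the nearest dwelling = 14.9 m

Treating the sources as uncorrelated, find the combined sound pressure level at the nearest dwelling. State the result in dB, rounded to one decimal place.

Propagate each source to the receiver with L = L_ref − 20·log₁₀(r/r_ref), then add intensities.
shot-blast cabinet: 99.5 − 20·log₁₀(12.6/1.5) = 99.5 − 18.49 = 81.01 dB.
hydraulic press: 88.6 − 20·log₁₀(28.0/2.9) = 88.6 − 19.70 = 68.90 dB.
cooling tower: 84.9 − 20·log₁₀(14.9/2.3) = 84.9 − 16.23 = 68.67 dB.
Σ 10^(L/10) = 1.414e+08 → L_total = 10·log₁₀(1.414e+08) = 81.51 dB.

81.5 dB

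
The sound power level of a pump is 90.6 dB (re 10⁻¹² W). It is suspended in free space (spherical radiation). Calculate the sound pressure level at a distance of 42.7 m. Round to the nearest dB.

47 dB

L_p = L_w − 10·log₁₀(4π·r²) with r = 42.7 m.
4π·r² = 2.291e+04 m², 10·log₁₀ of that is 43.601 dB.
L_p = 90.6 − 43.601 = 47.00 dB.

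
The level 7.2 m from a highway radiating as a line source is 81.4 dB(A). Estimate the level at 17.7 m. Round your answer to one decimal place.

77.5 dB(A)

For a line source, L₂ = L₁ − 10·log₁₀(r₂/r₁).
L₂ = 81.4 − 10·log₁₀(17.7/7.2) = 81.4 − 3.906 = 77.49 dB(A).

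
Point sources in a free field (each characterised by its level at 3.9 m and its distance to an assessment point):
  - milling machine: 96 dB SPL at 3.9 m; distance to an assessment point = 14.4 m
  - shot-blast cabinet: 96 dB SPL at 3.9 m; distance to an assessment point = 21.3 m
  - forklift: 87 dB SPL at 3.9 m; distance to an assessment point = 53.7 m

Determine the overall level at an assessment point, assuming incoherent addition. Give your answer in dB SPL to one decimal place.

86.3 dB SPL

Apply inverse-square spreading to bring every level to the receiver, then sum 10^(L/10).
milling machine: 96 − 20·log₁₀(14.4/3.9) = 96 − 11.35 = 84.65 dB SPL.
shot-blast cabinet: 96 − 20·log₁₀(21.3/3.9) = 96 − 14.75 = 81.25 dB SPL.
forklift: 87 − 20·log₁₀(53.7/3.9) = 87 − 22.78 = 64.22 dB SPL.
Σ 10^(L/10) = 4.281e+08 → L_total = 10·log₁₀(4.281e+08) = 86.32 dB SPL.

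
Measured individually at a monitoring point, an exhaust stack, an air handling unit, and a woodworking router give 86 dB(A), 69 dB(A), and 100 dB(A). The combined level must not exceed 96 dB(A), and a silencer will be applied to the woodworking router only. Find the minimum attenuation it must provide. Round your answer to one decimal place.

Fixed contribution from the other sources: Σ 10^(L/10) = 10^(86/10) + 10^(69/10) = 4.061e+08 (86.09 dB(A)).
To meet 96 dB(A) overall, the treated woodworking router may contribute at most 10^(96/10) − 4.061e+08 = 3.575e+09, i.e. 95.53 dB(A).
So the woodworking router must be reduced from 100 to 95.53 dB(A): IL = 4.47 dB.

4.5 dB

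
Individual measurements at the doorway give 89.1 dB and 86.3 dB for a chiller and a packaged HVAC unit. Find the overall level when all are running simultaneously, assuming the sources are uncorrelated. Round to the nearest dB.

For uncorrelated sources the intensities add, so convert each level to linear form, sum, and take 10·log₁₀ of the total.
Σ 10^(L/10) = 10^(89.1/10) + 10^(86.3/10) = 1.239e+09.
L_total = 10·log₁₀(1.239e+09) = 90.93 dB.

91 dB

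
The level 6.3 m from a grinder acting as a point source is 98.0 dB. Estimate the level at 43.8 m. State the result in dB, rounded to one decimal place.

81.2 dB

For a point source, L₂ = L₁ − 20·log₁₀(r₂/r₁).
L₂ = 98.0 − 20·log₁₀(43.8/6.3) = 98.0 − 16.843 = 81.16 dB.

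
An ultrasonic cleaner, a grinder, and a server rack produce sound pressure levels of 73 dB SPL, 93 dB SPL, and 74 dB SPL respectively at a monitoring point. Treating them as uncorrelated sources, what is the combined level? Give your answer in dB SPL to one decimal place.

For uncorrelated sources the intensities add, so convert each level to linear form, sum, and take 10·log₁₀ of the total.
Σ 10^(L/10) = 10^(73/10) + 10^(93/10) + 10^(74/10) = 2.040e+09.
L_total = 10·log₁₀(2.040e+09) = 93.10 dB SPL.

93.1 dB SPL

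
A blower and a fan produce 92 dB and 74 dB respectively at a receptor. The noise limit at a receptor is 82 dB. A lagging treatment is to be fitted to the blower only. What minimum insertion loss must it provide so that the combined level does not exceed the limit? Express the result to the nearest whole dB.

11 dB

Everything except the blower sums to 10^(74/10) = 2.512e+07 in linear terms, 74.00 dB.
To meet 82 dB overall, the treated blower may contribute at most 10^(82/10) − 2.512e+07 = 1.334e+08, i.e. 81.25 dB.
So the blower must be reduced from 92 to 81.25 dB: IL = 10.75 dB.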